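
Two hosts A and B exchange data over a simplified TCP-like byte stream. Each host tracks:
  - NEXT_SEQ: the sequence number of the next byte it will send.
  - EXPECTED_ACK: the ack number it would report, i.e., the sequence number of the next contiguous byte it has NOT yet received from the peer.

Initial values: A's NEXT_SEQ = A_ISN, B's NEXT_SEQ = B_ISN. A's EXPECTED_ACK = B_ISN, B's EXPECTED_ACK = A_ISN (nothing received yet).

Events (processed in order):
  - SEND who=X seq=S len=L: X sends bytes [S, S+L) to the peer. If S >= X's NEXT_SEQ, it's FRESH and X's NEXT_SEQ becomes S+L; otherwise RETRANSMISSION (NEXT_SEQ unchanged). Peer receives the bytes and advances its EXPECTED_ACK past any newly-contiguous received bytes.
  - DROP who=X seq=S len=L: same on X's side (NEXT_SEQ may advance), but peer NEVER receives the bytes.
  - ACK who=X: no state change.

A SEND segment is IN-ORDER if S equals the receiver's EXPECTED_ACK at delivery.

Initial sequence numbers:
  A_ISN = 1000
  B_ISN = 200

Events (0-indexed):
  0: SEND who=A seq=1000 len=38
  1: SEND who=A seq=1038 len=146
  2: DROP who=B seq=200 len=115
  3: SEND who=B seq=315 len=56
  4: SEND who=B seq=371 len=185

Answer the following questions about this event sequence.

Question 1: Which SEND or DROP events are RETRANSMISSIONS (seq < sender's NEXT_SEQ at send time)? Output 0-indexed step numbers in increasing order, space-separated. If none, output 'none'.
Answer: none

Derivation:
Step 0: SEND seq=1000 -> fresh
Step 1: SEND seq=1038 -> fresh
Step 2: DROP seq=200 -> fresh
Step 3: SEND seq=315 -> fresh
Step 4: SEND seq=371 -> fresh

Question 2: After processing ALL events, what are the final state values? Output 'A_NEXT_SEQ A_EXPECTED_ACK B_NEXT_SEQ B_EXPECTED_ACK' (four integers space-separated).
After event 0: A_seq=1038 A_ack=200 B_seq=200 B_ack=1038
After event 1: A_seq=1184 A_ack=200 B_seq=200 B_ack=1184
After event 2: A_seq=1184 A_ack=200 B_seq=315 B_ack=1184
After event 3: A_seq=1184 A_ack=200 B_seq=371 B_ack=1184
After event 4: A_seq=1184 A_ack=200 B_seq=556 B_ack=1184

Answer: 1184 200 556 1184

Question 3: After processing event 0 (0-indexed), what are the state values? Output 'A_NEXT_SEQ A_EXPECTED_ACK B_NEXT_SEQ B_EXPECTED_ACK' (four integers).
After event 0: A_seq=1038 A_ack=200 B_seq=200 B_ack=1038

1038 200 200 1038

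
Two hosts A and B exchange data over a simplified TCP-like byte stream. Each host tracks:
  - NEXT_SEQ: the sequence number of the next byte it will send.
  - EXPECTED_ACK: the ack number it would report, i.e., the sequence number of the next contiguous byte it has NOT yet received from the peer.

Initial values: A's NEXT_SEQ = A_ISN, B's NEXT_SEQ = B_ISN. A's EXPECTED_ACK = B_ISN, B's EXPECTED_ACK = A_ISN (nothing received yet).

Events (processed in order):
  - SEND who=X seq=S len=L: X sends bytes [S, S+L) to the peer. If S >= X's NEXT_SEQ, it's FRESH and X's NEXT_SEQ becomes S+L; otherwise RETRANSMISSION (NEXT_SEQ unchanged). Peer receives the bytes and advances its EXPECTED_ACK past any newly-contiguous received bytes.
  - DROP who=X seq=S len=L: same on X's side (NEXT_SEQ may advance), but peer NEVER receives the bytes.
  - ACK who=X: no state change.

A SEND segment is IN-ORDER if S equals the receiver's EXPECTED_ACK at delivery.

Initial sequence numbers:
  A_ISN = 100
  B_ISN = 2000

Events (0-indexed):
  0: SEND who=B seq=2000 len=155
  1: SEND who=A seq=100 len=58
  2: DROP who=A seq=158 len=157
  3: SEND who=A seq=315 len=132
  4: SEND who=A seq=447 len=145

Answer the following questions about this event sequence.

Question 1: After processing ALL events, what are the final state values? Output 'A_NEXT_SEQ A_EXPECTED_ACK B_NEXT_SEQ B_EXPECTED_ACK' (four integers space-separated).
Answer: 592 2155 2155 158

Derivation:
After event 0: A_seq=100 A_ack=2155 B_seq=2155 B_ack=100
After event 1: A_seq=158 A_ack=2155 B_seq=2155 B_ack=158
After event 2: A_seq=315 A_ack=2155 B_seq=2155 B_ack=158
After event 3: A_seq=447 A_ack=2155 B_seq=2155 B_ack=158
After event 4: A_seq=592 A_ack=2155 B_seq=2155 B_ack=158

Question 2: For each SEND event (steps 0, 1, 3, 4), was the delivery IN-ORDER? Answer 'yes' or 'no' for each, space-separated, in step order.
Answer: yes yes no no

Derivation:
Step 0: SEND seq=2000 -> in-order
Step 1: SEND seq=100 -> in-order
Step 3: SEND seq=315 -> out-of-order
Step 4: SEND seq=447 -> out-of-order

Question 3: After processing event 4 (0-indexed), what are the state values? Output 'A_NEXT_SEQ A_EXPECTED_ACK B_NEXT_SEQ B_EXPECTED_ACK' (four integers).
After event 0: A_seq=100 A_ack=2155 B_seq=2155 B_ack=100
After event 1: A_seq=158 A_ack=2155 B_seq=2155 B_ack=158
After event 2: A_seq=315 A_ack=2155 B_seq=2155 B_ack=158
After event 3: A_seq=447 A_ack=2155 B_seq=2155 B_ack=158
After event 4: A_seq=592 A_ack=2155 B_seq=2155 B_ack=158

592 2155 2155 158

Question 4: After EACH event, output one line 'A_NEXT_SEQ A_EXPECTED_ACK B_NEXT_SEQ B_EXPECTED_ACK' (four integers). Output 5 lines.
100 2155 2155 100
158 2155 2155 158
315 2155 2155 158
447 2155 2155 158
592 2155 2155 158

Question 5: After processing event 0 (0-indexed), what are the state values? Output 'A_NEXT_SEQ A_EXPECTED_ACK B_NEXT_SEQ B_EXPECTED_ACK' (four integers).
After event 0: A_seq=100 A_ack=2155 B_seq=2155 B_ack=100

100 2155 2155 100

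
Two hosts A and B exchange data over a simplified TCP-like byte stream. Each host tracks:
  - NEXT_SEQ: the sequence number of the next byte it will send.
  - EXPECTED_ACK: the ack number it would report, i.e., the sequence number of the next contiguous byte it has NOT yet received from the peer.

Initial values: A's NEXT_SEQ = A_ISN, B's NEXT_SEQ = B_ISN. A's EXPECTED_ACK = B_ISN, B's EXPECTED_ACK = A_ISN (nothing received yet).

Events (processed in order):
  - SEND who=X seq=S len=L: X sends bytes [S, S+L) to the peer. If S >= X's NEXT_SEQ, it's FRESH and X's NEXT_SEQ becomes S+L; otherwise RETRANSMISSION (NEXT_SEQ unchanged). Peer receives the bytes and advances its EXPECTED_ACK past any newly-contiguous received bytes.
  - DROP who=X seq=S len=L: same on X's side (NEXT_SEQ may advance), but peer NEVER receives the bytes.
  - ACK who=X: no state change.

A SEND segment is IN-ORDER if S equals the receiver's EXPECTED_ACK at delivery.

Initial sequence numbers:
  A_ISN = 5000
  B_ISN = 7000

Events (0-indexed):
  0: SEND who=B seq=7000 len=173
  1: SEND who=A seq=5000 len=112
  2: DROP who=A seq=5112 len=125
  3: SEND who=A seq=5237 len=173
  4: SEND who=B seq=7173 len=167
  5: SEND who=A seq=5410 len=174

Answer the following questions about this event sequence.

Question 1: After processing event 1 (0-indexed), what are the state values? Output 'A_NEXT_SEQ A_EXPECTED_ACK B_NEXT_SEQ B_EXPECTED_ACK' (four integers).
After event 0: A_seq=5000 A_ack=7173 B_seq=7173 B_ack=5000
After event 1: A_seq=5112 A_ack=7173 B_seq=7173 B_ack=5112

5112 7173 7173 5112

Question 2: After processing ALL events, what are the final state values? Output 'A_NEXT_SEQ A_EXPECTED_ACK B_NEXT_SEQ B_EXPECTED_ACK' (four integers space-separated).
After event 0: A_seq=5000 A_ack=7173 B_seq=7173 B_ack=5000
After event 1: A_seq=5112 A_ack=7173 B_seq=7173 B_ack=5112
After event 2: A_seq=5237 A_ack=7173 B_seq=7173 B_ack=5112
After event 3: A_seq=5410 A_ack=7173 B_seq=7173 B_ack=5112
After event 4: A_seq=5410 A_ack=7340 B_seq=7340 B_ack=5112
After event 5: A_seq=5584 A_ack=7340 B_seq=7340 B_ack=5112

Answer: 5584 7340 7340 5112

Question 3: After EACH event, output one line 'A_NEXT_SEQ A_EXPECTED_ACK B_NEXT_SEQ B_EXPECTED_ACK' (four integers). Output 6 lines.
5000 7173 7173 5000
5112 7173 7173 5112
5237 7173 7173 5112
5410 7173 7173 5112
5410 7340 7340 5112
5584 7340 7340 5112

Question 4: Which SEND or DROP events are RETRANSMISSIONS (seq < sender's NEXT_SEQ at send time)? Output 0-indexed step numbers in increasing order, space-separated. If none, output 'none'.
Answer: none

Derivation:
Step 0: SEND seq=7000 -> fresh
Step 1: SEND seq=5000 -> fresh
Step 2: DROP seq=5112 -> fresh
Step 3: SEND seq=5237 -> fresh
Step 4: SEND seq=7173 -> fresh
Step 5: SEND seq=5410 -> fresh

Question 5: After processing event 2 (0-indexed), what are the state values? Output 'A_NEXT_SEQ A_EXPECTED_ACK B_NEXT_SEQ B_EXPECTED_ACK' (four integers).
After event 0: A_seq=5000 A_ack=7173 B_seq=7173 B_ack=5000
After event 1: A_seq=5112 A_ack=7173 B_seq=7173 B_ack=5112
After event 2: A_seq=5237 A_ack=7173 B_seq=7173 B_ack=5112

5237 7173 7173 5112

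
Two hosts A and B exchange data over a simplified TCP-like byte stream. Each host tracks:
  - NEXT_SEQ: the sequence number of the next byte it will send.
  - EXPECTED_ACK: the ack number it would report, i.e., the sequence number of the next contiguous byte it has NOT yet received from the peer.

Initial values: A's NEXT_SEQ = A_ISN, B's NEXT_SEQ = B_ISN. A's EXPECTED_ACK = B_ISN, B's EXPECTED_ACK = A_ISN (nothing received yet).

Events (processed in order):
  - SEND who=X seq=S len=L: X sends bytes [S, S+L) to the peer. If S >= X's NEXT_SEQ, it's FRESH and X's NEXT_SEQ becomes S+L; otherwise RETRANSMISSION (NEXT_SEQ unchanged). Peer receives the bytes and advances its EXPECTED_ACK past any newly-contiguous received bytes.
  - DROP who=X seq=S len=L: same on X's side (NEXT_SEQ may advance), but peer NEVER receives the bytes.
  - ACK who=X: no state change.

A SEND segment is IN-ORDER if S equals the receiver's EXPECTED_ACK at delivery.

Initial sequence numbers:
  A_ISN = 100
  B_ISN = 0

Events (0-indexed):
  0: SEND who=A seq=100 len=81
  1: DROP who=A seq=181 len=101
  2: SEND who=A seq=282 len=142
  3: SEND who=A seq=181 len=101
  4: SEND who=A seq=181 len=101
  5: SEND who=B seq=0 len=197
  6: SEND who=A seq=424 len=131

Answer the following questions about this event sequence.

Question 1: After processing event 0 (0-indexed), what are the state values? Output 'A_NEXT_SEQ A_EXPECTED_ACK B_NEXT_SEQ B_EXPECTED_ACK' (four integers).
After event 0: A_seq=181 A_ack=0 B_seq=0 B_ack=181

181 0 0 181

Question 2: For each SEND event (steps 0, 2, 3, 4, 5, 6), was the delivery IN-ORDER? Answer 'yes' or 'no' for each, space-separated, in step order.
Answer: yes no yes no yes yes

Derivation:
Step 0: SEND seq=100 -> in-order
Step 2: SEND seq=282 -> out-of-order
Step 3: SEND seq=181 -> in-order
Step 4: SEND seq=181 -> out-of-order
Step 5: SEND seq=0 -> in-order
Step 6: SEND seq=424 -> in-order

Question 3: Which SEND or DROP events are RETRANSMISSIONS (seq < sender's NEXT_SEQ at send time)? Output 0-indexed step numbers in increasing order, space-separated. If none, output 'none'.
Step 0: SEND seq=100 -> fresh
Step 1: DROP seq=181 -> fresh
Step 2: SEND seq=282 -> fresh
Step 3: SEND seq=181 -> retransmit
Step 4: SEND seq=181 -> retransmit
Step 5: SEND seq=0 -> fresh
Step 6: SEND seq=424 -> fresh

Answer: 3 4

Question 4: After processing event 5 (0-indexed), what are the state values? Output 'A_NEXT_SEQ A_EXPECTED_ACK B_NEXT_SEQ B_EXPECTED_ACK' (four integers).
After event 0: A_seq=181 A_ack=0 B_seq=0 B_ack=181
After event 1: A_seq=282 A_ack=0 B_seq=0 B_ack=181
After event 2: A_seq=424 A_ack=0 B_seq=0 B_ack=181
After event 3: A_seq=424 A_ack=0 B_seq=0 B_ack=424
After event 4: A_seq=424 A_ack=0 B_seq=0 B_ack=424
After event 5: A_seq=424 A_ack=197 B_seq=197 B_ack=424

424 197 197 424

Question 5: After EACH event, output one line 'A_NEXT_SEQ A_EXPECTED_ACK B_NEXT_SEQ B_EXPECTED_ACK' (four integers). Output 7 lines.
181 0 0 181
282 0 0 181
424 0 0 181
424 0 0 424
424 0 0 424
424 197 197 424
555 197 197 555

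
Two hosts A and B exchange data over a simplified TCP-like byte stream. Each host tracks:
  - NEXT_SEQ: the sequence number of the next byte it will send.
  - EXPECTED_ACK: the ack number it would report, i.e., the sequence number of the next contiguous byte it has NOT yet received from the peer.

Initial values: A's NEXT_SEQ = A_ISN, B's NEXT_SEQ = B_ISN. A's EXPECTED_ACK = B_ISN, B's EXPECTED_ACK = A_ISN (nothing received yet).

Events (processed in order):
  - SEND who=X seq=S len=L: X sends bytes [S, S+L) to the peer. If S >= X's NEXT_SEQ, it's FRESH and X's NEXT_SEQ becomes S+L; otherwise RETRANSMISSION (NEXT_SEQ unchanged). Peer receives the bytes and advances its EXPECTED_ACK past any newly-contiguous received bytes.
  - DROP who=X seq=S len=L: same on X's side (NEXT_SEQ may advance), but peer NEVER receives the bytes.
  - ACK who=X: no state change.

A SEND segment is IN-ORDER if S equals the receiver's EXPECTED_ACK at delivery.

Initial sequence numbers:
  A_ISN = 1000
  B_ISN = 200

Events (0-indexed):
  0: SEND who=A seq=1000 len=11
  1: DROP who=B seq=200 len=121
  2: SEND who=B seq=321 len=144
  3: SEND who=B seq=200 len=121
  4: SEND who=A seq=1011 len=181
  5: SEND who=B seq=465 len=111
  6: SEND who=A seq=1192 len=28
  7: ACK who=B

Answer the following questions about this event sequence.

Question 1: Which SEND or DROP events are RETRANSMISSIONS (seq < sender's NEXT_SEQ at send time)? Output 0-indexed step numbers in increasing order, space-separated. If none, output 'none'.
Step 0: SEND seq=1000 -> fresh
Step 1: DROP seq=200 -> fresh
Step 2: SEND seq=321 -> fresh
Step 3: SEND seq=200 -> retransmit
Step 4: SEND seq=1011 -> fresh
Step 5: SEND seq=465 -> fresh
Step 6: SEND seq=1192 -> fresh

Answer: 3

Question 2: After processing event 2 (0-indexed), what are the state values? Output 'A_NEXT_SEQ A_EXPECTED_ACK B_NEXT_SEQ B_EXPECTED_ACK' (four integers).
After event 0: A_seq=1011 A_ack=200 B_seq=200 B_ack=1011
After event 1: A_seq=1011 A_ack=200 B_seq=321 B_ack=1011
After event 2: A_seq=1011 A_ack=200 B_seq=465 B_ack=1011

1011 200 465 1011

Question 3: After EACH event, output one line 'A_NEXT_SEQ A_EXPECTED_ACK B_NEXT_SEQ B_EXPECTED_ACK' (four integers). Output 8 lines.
1011 200 200 1011
1011 200 321 1011
1011 200 465 1011
1011 465 465 1011
1192 465 465 1192
1192 576 576 1192
1220 576 576 1220
1220 576 576 1220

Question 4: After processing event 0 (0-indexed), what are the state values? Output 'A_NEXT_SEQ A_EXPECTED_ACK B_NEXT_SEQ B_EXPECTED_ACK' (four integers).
After event 0: A_seq=1011 A_ack=200 B_seq=200 B_ack=1011

1011 200 200 1011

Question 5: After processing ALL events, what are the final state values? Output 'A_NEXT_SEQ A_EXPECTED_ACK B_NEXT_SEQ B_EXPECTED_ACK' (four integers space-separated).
Answer: 1220 576 576 1220

Derivation:
After event 0: A_seq=1011 A_ack=200 B_seq=200 B_ack=1011
After event 1: A_seq=1011 A_ack=200 B_seq=321 B_ack=1011
After event 2: A_seq=1011 A_ack=200 B_seq=465 B_ack=1011
After event 3: A_seq=1011 A_ack=465 B_seq=465 B_ack=1011
After event 4: A_seq=1192 A_ack=465 B_seq=465 B_ack=1192
After event 5: A_seq=1192 A_ack=576 B_seq=576 B_ack=1192
After event 6: A_seq=1220 A_ack=576 B_seq=576 B_ack=1220
After event 7: A_seq=1220 A_ack=576 B_seq=576 B_ack=1220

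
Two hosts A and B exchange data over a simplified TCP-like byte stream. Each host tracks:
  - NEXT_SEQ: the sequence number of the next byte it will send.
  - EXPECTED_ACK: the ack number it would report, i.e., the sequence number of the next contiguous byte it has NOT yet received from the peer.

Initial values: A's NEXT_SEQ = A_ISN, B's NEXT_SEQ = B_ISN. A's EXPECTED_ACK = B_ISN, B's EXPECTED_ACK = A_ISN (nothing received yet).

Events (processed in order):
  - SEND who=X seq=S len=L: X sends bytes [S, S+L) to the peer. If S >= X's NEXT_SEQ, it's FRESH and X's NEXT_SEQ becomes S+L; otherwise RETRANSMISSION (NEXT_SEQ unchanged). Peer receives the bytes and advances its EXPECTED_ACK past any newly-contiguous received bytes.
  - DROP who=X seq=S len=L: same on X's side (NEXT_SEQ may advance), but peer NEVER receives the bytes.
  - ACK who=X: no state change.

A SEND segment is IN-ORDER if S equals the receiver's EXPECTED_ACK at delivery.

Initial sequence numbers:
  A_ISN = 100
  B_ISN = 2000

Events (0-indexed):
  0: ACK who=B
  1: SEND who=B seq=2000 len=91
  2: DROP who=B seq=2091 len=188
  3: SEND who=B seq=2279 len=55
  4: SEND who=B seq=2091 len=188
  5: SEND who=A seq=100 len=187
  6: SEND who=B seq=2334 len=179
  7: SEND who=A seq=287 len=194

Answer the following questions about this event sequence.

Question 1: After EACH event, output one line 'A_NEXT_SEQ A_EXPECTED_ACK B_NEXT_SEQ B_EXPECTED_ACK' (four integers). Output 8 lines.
100 2000 2000 100
100 2091 2091 100
100 2091 2279 100
100 2091 2334 100
100 2334 2334 100
287 2334 2334 287
287 2513 2513 287
481 2513 2513 481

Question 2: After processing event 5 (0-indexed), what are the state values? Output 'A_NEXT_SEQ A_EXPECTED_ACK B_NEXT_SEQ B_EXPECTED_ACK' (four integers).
After event 0: A_seq=100 A_ack=2000 B_seq=2000 B_ack=100
After event 1: A_seq=100 A_ack=2091 B_seq=2091 B_ack=100
After event 2: A_seq=100 A_ack=2091 B_seq=2279 B_ack=100
After event 3: A_seq=100 A_ack=2091 B_seq=2334 B_ack=100
After event 4: A_seq=100 A_ack=2334 B_seq=2334 B_ack=100
After event 5: A_seq=287 A_ack=2334 B_seq=2334 B_ack=287

287 2334 2334 287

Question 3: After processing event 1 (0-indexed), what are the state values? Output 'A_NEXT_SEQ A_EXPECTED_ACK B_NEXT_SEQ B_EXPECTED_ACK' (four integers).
After event 0: A_seq=100 A_ack=2000 B_seq=2000 B_ack=100
After event 1: A_seq=100 A_ack=2091 B_seq=2091 B_ack=100

100 2091 2091 100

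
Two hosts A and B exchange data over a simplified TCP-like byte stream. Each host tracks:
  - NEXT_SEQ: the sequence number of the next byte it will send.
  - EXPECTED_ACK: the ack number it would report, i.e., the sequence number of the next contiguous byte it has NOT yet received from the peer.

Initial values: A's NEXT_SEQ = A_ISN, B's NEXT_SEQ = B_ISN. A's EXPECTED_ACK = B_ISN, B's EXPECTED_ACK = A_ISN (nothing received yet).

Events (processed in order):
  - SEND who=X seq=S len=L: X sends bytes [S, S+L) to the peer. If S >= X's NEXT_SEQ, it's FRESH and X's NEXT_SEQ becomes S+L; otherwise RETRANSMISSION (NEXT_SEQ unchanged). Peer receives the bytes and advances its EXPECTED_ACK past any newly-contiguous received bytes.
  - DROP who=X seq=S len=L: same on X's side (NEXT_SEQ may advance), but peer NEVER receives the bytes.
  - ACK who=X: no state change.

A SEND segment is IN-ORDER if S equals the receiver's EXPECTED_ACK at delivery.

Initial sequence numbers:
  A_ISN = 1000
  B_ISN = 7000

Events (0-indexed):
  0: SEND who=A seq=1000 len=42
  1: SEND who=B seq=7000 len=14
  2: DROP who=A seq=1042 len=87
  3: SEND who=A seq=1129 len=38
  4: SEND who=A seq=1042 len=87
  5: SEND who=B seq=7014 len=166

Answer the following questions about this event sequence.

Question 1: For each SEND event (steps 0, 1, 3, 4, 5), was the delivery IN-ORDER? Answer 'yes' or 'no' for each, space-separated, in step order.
Step 0: SEND seq=1000 -> in-order
Step 1: SEND seq=7000 -> in-order
Step 3: SEND seq=1129 -> out-of-order
Step 4: SEND seq=1042 -> in-order
Step 5: SEND seq=7014 -> in-order

Answer: yes yes no yes yes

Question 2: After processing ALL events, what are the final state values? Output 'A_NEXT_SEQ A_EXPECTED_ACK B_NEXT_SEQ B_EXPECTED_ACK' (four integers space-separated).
After event 0: A_seq=1042 A_ack=7000 B_seq=7000 B_ack=1042
After event 1: A_seq=1042 A_ack=7014 B_seq=7014 B_ack=1042
After event 2: A_seq=1129 A_ack=7014 B_seq=7014 B_ack=1042
After event 3: A_seq=1167 A_ack=7014 B_seq=7014 B_ack=1042
After event 4: A_seq=1167 A_ack=7014 B_seq=7014 B_ack=1167
After event 5: A_seq=1167 A_ack=7180 B_seq=7180 B_ack=1167

Answer: 1167 7180 7180 1167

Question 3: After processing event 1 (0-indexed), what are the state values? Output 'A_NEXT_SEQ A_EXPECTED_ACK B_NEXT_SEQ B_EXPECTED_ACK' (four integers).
After event 0: A_seq=1042 A_ack=7000 B_seq=7000 B_ack=1042
After event 1: A_seq=1042 A_ack=7014 B_seq=7014 B_ack=1042

1042 7014 7014 1042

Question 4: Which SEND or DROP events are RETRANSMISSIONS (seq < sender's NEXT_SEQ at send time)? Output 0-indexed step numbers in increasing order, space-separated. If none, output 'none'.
Step 0: SEND seq=1000 -> fresh
Step 1: SEND seq=7000 -> fresh
Step 2: DROP seq=1042 -> fresh
Step 3: SEND seq=1129 -> fresh
Step 4: SEND seq=1042 -> retransmit
Step 5: SEND seq=7014 -> fresh

Answer: 4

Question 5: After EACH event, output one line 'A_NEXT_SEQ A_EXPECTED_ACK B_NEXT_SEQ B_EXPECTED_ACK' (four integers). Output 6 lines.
1042 7000 7000 1042
1042 7014 7014 1042
1129 7014 7014 1042
1167 7014 7014 1042
1167 7014 7014 1167
1167 7180 7180 1167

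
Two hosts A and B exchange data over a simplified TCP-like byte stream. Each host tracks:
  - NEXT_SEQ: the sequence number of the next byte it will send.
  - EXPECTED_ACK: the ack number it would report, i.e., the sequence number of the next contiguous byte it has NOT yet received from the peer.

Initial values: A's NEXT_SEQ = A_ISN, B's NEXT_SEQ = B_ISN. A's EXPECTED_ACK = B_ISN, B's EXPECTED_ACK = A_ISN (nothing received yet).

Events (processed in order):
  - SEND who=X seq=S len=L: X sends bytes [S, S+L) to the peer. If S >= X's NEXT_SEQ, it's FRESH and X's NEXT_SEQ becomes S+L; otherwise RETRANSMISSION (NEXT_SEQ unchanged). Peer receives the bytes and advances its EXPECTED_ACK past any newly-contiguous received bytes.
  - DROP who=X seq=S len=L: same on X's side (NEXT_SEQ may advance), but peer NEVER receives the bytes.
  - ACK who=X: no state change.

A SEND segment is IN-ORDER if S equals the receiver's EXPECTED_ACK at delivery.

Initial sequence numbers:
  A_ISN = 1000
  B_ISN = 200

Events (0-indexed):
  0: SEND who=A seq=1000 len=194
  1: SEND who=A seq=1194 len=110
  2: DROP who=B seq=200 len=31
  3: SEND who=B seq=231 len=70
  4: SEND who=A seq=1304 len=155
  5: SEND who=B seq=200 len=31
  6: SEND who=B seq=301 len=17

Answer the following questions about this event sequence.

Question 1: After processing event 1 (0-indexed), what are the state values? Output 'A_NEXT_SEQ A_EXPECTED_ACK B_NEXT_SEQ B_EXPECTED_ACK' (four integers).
After event 0: A_seq=1194 A_ack=200 B_seq=200 B_ack=1194
After event 1: A_seq=1304 A_ack=200 B_seq=200 B_ack=1304

1304 200 200 1304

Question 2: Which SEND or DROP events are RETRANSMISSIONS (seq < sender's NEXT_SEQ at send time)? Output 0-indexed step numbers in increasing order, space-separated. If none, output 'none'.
Step 0: SEND seq=1000 -> fresh
Step 1: SEND seq=1194 -> fresh
Step 2: DROP seq=200 -> fresh
Step 3: SEND seq=231 -> fresh
Step 4: SEND seq=1304 -> fresh
Step 5: SEND seq=200 -> retransmit
Step 6: SEND seq=301 -> fresh

Answer: 5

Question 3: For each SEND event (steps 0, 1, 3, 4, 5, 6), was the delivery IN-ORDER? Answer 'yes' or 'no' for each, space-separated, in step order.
Step 0: SEND seq=1000 -> in-order
Step 1: SEND seq=1194 -> in-order
Step 3: SEND seq=231 -> out-of-order
Step 4: SEND seq=1304 -> in-order
Step 5: SEND seq=200 -> in-order
Step 6: SEND seq=301 -> in-order

Answer: yes yes no yes yes yes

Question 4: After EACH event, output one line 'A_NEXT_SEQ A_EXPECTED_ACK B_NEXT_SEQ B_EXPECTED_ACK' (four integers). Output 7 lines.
1194 200 200 1194
1304 200 200 1304
1304 200 231 1304
1304 200 301 1304
1459 200 301 1459
1459 301 301 1459
1459 318 318 1459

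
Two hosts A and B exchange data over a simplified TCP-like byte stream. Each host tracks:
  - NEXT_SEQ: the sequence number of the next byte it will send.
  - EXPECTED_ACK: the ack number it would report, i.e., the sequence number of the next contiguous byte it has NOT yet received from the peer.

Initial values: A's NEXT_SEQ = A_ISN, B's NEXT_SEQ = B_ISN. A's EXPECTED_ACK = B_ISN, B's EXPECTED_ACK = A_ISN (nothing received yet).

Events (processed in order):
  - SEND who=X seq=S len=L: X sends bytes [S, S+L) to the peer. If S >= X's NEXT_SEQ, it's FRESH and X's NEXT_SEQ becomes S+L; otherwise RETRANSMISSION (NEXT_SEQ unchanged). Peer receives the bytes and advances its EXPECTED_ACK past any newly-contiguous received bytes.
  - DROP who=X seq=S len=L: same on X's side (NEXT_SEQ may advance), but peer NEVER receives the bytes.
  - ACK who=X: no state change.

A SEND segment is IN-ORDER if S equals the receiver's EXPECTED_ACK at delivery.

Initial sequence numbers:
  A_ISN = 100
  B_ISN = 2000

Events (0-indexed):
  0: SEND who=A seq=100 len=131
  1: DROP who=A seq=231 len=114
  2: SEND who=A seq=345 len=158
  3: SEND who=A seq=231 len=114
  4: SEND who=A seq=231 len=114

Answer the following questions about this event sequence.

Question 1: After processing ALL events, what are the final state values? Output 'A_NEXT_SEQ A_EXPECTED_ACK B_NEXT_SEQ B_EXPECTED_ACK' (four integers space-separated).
Answer: 503 2000 2000 503

Derivation:
After event 0: A_seq=231 A_ack=2000 B_seq=2000 B_ack=231
After event 1: A_seq=345 A_ack=2000 B_seq=2000 B_ack=231
After event 2: A_seq=503 A_ack=2000 B_seq=2000 B_ack=231
After event 3: A_seq=503 A_ack=2000 B_seq=2000 B_ack=503
After event 4: A_seq=503 A_ack=2000 B_seq=2000 B_ack=503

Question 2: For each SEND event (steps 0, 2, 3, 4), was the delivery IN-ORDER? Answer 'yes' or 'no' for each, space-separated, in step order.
Step 0: SEND seq=100 -> in-order
Step 2: SEND seq=345 -> out-of-order
Step 3: SEND seq=231 -> in-order
Step 4: SEND seq=231 -> out-of-order

Answer: yes no yes no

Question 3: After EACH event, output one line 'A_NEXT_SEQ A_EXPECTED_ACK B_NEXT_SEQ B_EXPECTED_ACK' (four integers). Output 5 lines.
231 2000 2000 231
345 2000 2000 231
503 2000 2000 231
503 2000 2000 503
503 2000 2000 503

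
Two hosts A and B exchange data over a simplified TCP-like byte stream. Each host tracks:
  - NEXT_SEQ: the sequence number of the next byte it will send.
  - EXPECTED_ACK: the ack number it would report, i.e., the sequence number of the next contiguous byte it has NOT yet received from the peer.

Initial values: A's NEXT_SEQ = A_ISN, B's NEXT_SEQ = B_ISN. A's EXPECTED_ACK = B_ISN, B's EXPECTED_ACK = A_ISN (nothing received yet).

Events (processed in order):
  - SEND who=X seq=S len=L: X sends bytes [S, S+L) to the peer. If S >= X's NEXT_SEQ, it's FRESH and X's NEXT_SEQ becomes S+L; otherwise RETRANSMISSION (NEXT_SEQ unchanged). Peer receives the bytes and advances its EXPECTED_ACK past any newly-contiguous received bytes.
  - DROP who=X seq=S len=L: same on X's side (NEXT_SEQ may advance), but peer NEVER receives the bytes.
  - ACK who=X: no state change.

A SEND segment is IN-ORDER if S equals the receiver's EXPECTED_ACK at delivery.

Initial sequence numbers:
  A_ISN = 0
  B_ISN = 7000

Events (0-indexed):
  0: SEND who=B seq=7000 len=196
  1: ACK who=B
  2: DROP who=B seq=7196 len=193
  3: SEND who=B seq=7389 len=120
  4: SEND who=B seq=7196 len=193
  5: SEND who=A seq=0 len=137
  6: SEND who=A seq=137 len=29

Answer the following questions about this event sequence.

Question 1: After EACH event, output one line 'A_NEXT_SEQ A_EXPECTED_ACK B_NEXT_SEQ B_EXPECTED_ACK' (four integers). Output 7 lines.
0 7196 7196 0
0 7196 7196 0
0 7196 7389 0
0 7196 7509 0
0 7509 7509 0
137 7509 7509 137
166 7509 7509 166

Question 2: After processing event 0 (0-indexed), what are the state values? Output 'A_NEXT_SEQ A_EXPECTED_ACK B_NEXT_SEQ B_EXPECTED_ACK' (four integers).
After event 0: A_seq=0 A_ack=7196 B_seq=7196 B_ack=0

0 7196 7196 0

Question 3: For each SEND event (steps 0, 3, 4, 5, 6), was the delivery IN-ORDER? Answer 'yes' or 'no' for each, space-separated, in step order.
Answer: yes no yes yes yes

Derivation:
Step 0: SEND seq=7000 -> in-order
Step 3: SEND seq=7389 -> out-of-order
Step 4: SEND seq=7196 -> in-order
Step 5: SEND seq=0 -> in-order
Step 6: SEND seq=137 -> in-order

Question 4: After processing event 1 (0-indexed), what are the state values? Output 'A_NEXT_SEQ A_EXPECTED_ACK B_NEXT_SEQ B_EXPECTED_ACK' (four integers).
After event 0: A_seq=0 A_ack=7196 B_seq=7196 B_ack=0
After event 1: A_seq=0 A_ack=7196 B_seq=7196 B_ack=0

0 7196 7196 0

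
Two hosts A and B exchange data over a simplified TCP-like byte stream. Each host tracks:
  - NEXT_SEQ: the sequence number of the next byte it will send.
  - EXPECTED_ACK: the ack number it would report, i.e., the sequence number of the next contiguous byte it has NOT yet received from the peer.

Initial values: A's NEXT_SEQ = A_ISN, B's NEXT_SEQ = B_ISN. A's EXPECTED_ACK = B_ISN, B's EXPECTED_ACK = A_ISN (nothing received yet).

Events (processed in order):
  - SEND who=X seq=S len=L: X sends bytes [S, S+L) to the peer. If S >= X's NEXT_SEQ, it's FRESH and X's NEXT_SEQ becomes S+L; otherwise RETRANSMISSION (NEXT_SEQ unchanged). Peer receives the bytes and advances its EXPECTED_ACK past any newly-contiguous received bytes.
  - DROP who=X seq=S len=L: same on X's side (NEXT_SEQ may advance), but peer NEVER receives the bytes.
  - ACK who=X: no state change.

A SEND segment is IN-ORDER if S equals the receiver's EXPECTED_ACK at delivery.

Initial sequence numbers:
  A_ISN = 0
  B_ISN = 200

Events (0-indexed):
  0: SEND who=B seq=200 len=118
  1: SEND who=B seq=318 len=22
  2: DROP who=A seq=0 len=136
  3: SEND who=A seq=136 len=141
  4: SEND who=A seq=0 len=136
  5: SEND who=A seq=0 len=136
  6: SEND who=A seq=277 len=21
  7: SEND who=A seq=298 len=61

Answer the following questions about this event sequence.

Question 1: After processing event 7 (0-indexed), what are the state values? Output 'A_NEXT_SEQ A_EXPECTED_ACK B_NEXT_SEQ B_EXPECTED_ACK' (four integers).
After event 0: A_seq=0 A_ack=318 B_seq=318 B_ack=0
After event 1: A_seq=0 A_ack=340 B_seq=340 B_ack=0
After event 2: A_seq=136 A_ack=340 B_seq=340 B_ack=0
After event 3: A_seq=277 A_ack=340 B_seq=340 B_ack=0
After event 4: A_seq=277 A_ack=340 B_seq=340 B_ack=277
After event 5: A_seq=277 A_ack=340 B_seq=340 B_ack=277
After event 6: A_seq=298 A_ack=340 B_seq=340 B_ack=298
After event 7: A_seq=359 A_ack=340 B_seq=340 B_ack=359

359 340 340 359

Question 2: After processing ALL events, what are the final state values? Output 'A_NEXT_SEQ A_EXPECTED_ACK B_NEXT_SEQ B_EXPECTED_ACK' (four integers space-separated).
After event 0: A_seq=0 A_ack=318 B_seq=318 B_ack=0
After event 1: A_seq=0 A_ack=340 B_seq=340 B_ack=0
After event 2: A_seq=136 A_ack=340 B_seq=340 B_ack=0
After event 3: A_seq=277 A_ack=340 B_seq=340 B_ack=0
After event 4: A_seq=277 A_ack=340 B_seq=340 B_ack=277
After event 5: A_seq=277 A_ack=340 B_seq=340 B_ack=277
After event 6: A_seq=298 A_ack=340 B_seq=340 B_ack=298
After event 7: A_seq=359 A_ack=340 B_seq=340 B_ack=359

Answer: 359 340 340 359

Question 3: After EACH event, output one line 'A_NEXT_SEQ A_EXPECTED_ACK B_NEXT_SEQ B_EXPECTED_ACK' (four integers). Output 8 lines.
0 318 318 0
0 340 340 0
136 340 340 0
277 340 340 0
277 340 340 277
277 340 340 277
298 340 340 298
359 340 340 359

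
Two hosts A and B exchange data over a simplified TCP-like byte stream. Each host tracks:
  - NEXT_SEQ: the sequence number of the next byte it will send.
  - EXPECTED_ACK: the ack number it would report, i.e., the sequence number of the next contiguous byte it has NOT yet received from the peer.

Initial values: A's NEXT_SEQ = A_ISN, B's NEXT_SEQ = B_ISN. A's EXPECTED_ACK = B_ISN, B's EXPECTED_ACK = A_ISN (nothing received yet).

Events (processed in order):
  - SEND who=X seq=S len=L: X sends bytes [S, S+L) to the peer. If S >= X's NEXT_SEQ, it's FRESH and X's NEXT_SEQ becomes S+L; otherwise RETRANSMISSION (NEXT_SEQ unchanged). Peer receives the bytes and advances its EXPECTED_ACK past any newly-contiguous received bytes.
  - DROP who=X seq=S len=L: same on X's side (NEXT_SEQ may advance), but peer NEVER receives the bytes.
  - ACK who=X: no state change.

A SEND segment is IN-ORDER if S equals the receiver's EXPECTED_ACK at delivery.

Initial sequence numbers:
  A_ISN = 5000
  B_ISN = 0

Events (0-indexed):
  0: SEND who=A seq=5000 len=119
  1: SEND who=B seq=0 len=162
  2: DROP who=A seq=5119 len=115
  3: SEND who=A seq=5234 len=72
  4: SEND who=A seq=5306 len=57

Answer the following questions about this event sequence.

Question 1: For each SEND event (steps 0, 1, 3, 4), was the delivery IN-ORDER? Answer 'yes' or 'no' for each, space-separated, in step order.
Step 0: SEND seq=5000 -> in-order
Step 1: SEND seq=0 -> in-order
Step 3: SEND seq=5234 -> out-of-order
Step 4: SEND seq=5306 -> out-of-order

Answer: yes yes no no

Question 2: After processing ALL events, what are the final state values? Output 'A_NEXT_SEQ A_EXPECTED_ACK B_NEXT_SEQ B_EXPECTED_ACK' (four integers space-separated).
Answer: 5363 162 162 5119

Derivation:
After event 0: A_seq=5119 A_ack=0 B_seq=0 B_ack=5119
After event 1: A_seq=5119 A_ack=162 B_seq=162 B_ack=5119
After event 2: A_seq=5234 A_ack=162 B_seq=162 B_ack=5119
After event 3: A_seq=5306 A_ack=162 B_seq=162 B_ack=5119
After event 4: A_seq=5363 A_ack=162 B_seq=162 B_ack=5119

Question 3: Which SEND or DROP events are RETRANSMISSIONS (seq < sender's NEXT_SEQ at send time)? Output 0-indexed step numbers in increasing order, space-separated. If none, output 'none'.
Step 0: SEND seq=5000 -> fresh
Step 1: SEND seq=0 -> fresh
Step 2: DROP seq=5119 -> fresh
Step 3: SEND seq=5234 -> fresh
Step 4: SEND seq=5306 -> fresh

Answer: none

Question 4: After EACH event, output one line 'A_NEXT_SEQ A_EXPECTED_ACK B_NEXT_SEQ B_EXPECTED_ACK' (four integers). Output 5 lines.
5119 0 0 5119
5119 162 162 5119
5234 162 162 5119
5306 162 162 5119
5363 162 162 5119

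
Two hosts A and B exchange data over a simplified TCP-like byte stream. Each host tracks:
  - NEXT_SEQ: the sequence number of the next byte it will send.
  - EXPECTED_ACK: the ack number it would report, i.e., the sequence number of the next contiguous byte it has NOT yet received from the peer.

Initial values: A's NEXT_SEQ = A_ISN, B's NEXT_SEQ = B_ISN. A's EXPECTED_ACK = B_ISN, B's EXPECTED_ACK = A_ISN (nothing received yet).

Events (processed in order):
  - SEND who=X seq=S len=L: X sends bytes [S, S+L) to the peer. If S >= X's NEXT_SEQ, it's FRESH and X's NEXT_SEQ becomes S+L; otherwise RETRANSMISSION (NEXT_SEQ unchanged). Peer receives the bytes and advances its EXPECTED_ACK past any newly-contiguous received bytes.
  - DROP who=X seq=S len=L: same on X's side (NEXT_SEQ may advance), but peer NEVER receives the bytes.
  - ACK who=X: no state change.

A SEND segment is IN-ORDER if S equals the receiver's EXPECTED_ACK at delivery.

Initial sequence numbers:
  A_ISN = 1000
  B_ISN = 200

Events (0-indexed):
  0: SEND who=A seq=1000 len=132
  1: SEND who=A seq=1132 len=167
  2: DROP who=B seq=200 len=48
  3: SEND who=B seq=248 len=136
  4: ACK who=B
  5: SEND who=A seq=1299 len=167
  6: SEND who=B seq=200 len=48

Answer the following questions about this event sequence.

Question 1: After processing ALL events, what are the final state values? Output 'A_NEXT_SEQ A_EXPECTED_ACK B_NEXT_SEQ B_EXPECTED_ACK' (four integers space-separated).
After event 0: A_seq=1132 A_ack=200 B_seq=200 B_ack=1132
After event 1: A_seq=1299 A_ack=200 B_seq=200 B_ack=1299
After event 2: A_seq=1299 A_ack=200 B_seq=248 B_ack=1299
After event 3: A_seq=1299 A_ack=200 B_seq=384 B_ack=1299
After event 4: A_seq=1299 A_ack=200 B_seq=384 B_ack=1299
After event 5: A_seq=1466 A_ack=200 B_seq=384 B_ack=1466
After event 6: A_seq=1466 A_ack=384 B_seq=384 B_ack=1466

Answer: 1466 384 384 1466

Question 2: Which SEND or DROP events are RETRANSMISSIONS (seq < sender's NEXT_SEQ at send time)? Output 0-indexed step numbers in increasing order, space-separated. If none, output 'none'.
Answer: 6

Derivation:
Step 0: SEND seq=1000 -> fresh
Step 1: SEND seq=1132 -> fresh
Step 2: DROP seq=200 -> fresh
Step 3: SEND seq=248 -> fresh
Step 5: SEND seq=1299 -> fresh
Step 6: SEND seq=200 -> retransmit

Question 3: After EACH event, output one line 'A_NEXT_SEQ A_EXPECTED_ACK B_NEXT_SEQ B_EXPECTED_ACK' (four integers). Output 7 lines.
1132 200 200 1132
1299 200 200 1299
1299 200 248 1299
1299 200 384 1299
1299 200 384 1299
1466 200 384 1466
1466 384 384 1466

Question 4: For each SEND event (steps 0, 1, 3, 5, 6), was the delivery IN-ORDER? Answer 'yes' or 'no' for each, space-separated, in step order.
Answer: yes yes no yes yes

Derivation:
Step 0: SEND seq=1000 -> in-order
Step 1: SEND seq=1132 -> in-order
Step 3: SEND seq=248 -> out-of-order
Step 5: SEND seq=1299 -> in-order
Step 6: SEND seq=200 -> in-order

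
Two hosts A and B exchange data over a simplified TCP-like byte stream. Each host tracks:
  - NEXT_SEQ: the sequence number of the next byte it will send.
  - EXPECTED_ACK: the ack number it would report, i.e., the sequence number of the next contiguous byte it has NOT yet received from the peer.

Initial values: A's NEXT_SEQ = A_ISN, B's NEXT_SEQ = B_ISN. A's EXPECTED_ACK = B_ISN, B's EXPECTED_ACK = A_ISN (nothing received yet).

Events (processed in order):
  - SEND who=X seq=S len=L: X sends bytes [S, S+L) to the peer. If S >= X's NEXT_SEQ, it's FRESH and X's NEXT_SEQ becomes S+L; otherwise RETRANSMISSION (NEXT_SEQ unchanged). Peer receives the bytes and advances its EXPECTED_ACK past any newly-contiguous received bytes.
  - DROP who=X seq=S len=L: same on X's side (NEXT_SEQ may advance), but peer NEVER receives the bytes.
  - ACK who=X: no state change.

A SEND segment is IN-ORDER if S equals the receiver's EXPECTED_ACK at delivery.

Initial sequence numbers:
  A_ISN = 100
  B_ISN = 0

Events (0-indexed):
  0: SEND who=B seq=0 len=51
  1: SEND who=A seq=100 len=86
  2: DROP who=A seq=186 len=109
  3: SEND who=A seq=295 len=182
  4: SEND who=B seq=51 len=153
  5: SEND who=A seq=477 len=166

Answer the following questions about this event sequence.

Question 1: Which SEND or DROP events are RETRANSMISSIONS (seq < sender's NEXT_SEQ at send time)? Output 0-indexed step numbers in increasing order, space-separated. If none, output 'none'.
Answer: none

Derivation:
Step 0: SEND seq=0 -> fresh
Step 1: SEND seq=100 -> fresh
Step 2: DROP seq=186 -> fresh
Step 3: SEND seq=295 -> fresh
Step 4: SEND seq=51 -> fresh
Step 5: SEND seq=477 -> fresh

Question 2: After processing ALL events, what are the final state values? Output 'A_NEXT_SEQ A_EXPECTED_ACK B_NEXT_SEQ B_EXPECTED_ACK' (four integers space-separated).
After event 0: A_seq=100 A_ack=51 B_seq=51 B_ack=100
After event 1: A_seq=186 A_ack=51 B_seq=51 B_ack=186
After event 2: A_seq=295 A_ack=51 B_seq=51 B_ack=186
After event 3: A_seq=477 A_ack=51 B_seq=51 B_ack=186
After event 4: A_seq=477 A_ack=204 B_seq=204 B_ack=186
After event 5: A_seq=643 A_ack=204 B_seq=204 B_ack=186

Answer: 643 204 204 186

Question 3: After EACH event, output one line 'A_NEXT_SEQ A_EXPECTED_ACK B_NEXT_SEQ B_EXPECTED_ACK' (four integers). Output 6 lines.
100 51 51 100
186 51 51 186
295 51 51 186
477 51 51 186
477 204 204 186
643 204 204 186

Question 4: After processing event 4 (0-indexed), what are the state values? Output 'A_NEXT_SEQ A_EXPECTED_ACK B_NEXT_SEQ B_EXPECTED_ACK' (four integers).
After event 0: A_seq=100 A_ack=51 B_seq=51 B_ack=100
After event 1: A_seq=186 A_ack=51 B_seq=51 B_ack=186
After event 2: A_seq=295 A_ack=51 B_seq=51 B_ack=186
After event 3: A_seq=477 A_ack=51 B_seq=51 B_ack=186
After event 4: A_seq=477 A_ack=204 B_seq=204 B_ack=186

477 204 204 186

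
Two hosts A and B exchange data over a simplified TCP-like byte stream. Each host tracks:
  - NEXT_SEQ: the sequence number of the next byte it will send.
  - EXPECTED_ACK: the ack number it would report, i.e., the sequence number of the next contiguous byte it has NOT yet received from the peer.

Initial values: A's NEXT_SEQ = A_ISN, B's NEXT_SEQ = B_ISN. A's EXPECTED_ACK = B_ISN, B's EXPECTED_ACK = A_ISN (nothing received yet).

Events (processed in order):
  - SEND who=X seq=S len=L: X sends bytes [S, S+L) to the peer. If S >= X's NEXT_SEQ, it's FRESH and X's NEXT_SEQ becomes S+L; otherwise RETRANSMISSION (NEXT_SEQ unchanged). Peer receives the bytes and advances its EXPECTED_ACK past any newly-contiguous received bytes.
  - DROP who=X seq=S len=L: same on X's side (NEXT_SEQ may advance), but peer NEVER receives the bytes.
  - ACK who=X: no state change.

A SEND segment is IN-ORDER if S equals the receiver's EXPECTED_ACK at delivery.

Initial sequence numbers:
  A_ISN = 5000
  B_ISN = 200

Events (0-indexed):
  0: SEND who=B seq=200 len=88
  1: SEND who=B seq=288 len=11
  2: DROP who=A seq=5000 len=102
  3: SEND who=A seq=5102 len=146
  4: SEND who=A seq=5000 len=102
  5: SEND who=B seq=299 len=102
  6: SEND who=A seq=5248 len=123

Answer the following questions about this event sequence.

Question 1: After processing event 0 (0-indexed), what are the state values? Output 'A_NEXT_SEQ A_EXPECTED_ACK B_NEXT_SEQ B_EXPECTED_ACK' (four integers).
After event 0: A_seq=5000 A_ack=288 B_seq=288 B_ack=5000

5000 288 288 5000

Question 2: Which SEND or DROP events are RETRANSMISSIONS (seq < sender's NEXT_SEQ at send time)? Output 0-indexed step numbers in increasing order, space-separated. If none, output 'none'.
Step 0: SEND seq=200 -> fresh
Step 1: SEND seq=288 -> fresh
Step 2: DROP seq=5000 -> fresh
Step 3: SEND seq=5102 -> fresh
Step 4: SEND seq=5000 -> retransmit
Step 5: SEND seq=299 -> fresh
Step 6: SEND seq=5248 -> fresh

Answer: 4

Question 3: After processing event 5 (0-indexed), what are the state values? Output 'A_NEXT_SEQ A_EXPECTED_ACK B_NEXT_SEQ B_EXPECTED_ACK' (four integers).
After event 0: A_seq=5000 A_ack=288 B_seq=288 B_ack=5000
After event 1: A_seq=5000 A_ack=299 B_seq=299 B_ack=5000
After event 2: A_seq=5102 A_ack=299 B_seq=299 B_ack=5000
After event 3: A_seq=5248 A_ack=299 B_seq=299 B_ack=5000
After event 4: A_seq=5248 A_ack=299 B_seq=299 B_ack=5248
After event 5: A_seq=5248 A_ack=401 B_seq=401 B_ack=5248

5248 401 401 5248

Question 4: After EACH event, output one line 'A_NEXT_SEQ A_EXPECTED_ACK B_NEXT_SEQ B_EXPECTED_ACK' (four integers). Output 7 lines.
5000 288 288 5000
5000 299 299 5000
5102 299 299 5000
5248 299 299 5000
5248 299 299 5248
5248 401 401 5248
5371 401 401 5371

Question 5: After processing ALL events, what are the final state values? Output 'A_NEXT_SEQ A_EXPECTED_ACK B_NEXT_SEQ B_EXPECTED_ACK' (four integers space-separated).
Answer: 5371 401 401 5371

Derivation:
After event 0: A_seq=5000 A_ack=288 B_seq=288 B_ack=5000
After event 1: A_seq=5000 A_ack=299 B_seq=299 B_ack=5000
After event 2: A_seq=5102 A_ack=299 B_seq=299 B_ack=5000
After event 3: A_seq=5248 A_ack=299 B_seq=299 B_ack=5000
After event 4: A_seq=5248 A_ack=299 B_seq=299 B_ack=5248
After event 5: A_seq=5248 A_ack=401 B_seq=401 B_ack=5248
After event 6: A_seq=5371 A_ack=401 B_seq=401 B_ack=5371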